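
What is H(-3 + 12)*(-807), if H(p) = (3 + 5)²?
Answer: -51648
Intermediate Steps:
H(p) = 64 (H(p) = 8² = 64)
H(-3 + 12)*(-807) = 64*(-807) = -51648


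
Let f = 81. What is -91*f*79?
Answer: -582309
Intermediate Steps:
-91*f*79 = -91*81*79 = -7371*79 = -582309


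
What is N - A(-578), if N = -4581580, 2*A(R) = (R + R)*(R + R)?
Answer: -5249748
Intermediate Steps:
A(R) = 2*R² (A(R) = ((R + R)*(R + R))/2 = ((2*R)*(2*R))/2 = (4*R²)/2 = 2*R²)
N - A(-578) = -4581580 - 2*(-578)² = -4581580 - 2*334084 = -4581580 - 1*668168 = -4581580 - 668168 = -5249748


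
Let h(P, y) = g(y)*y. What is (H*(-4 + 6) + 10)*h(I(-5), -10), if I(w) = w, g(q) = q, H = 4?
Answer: 1800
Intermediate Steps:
h(P, y) = y**2 (h(P, y) = y*y = y**2)
(H*(-4 + 6) + 10)*h(I(-5), -10) = (4*(-4 + 6) + 10)*(-10)**2 = (4*2 + 10)*100 = (8 + 10)*100 = 18*100 = 1800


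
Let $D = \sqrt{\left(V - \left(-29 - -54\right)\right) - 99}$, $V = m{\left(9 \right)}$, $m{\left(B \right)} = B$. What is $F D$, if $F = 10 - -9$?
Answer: $19 i \sqrt{115} \approx 203.75 i$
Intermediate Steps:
$F = 19$ ($F = 10 + 9 = 19$)
$V = 9$
$D = i \sqrt{115}$ ($D = \sqrt{\left(9 - \left(-29 - -54\right)\right) - 99} = \sqrt{\left(9 - \left(-29 + 54\right)\right) - 99} = \sqrt{\left(9 - 25\right) - 99} = \sqrt{-16 - 99} = \sqrt{-115} = i \sqrt{115} \approx 10.724 i$)
$F D = 19 i \sqrt{115}$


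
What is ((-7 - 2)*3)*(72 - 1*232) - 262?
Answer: 4058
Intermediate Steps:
((-7 - 2)*3)*(72 - 1*232) - 262 = (-9*3)*(72 - 232) - 262 = -27*(-160) - 262 = 4320 - 262 = 4058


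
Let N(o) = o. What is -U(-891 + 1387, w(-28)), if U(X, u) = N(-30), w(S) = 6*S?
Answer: 30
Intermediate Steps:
U(X, u) = -30
-U(-891 + 1387, w(-28)) = -1*(-30) = 30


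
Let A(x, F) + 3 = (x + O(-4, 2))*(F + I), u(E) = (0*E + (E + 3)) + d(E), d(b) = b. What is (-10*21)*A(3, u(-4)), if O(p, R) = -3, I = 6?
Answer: 630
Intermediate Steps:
u(E) = 3 + 2*E (u(E) = (0*E + (E + 3)) + E = (0 + (3 + E)) + E = (3 + E) + E = 3 + 2*E)
A(x, F) = -3 + (-3 + x)*(6 + F) (A(x, F) = -3 + (x - 3)*(F + 6) = -3 + (-3 + x)*(6 + F))
(-10*21)*A(3, u(-4)) = (-10*21)*(-21 - 3*(3 + 2*(-4)) + 6*3 + (3 + 2*(-4))*3) = -210*(-21 - 3*(3 - 8) + 18 + (3 - 8)*3) = -210*(-21 - 3*(-5) + 18 - 5*3) = -210*(-21 + 15 + 18 - 15) = -210*(-3) = 630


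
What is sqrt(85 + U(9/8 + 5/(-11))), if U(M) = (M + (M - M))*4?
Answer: sqrt(42438)/22 ≈ 9.3639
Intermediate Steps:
U(M) = 4*M (U(M) = (M + 0)*4 = M*4 = 4*M)
sqrt(85 + U(9/8 + 5/(-11))) = sqrt(85 + 4*(9/8 + 5/(-11))) = sqrt(85 + 4*(9*(1/8) + 5*(-1/11))) = sqrt(85 + 4*(9/8 - 5/11)) = sqrt(85 + 4*(59/88)) = sqrt(85 + 59/22) = sqrt(1929/22) = sqrt(42438)/22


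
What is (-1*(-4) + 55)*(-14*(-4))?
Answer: 3304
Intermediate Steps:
(-1*(-4) + 55)*(-14*(-4)) = (4 + 55)*56 = 59*56 = 3304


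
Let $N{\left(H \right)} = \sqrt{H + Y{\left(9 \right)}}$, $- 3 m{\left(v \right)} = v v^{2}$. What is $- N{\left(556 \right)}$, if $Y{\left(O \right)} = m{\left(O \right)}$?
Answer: $- \sqrt{313} \approx -17.692$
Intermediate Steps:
$m{\left(v \right)} = - \frac{v^{3}}{3}$ ($m{\left(v \right)} = - \frac{v v^{2}}{3} = - \frac{v^{3}}{3}$)
$Y{\left(O \right)} = - \frac{O^{3}}{3}$
$N{\left(H \right)} = \sqrt{-243 + H}$ ($N{\left(H \right)} = \sqrt{H - \frac{9^{3}}{3}} = \sqrt{H - 243} = \sqrt{-243 + H}$)
$- N{\left(556 \right)} = - \sqrt{-243 + 556} = - \sqrt{313}$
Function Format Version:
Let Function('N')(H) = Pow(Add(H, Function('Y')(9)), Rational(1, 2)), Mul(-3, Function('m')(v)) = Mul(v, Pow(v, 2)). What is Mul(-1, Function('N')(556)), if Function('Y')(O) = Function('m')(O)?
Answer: Mul(-1, Pow(313, Rational(1, 2))) ≈ -17.692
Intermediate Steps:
Function('m')(v) = Mul(Rational(-1, 3), Pow(v, 3)) (Function('m')(v) = Mul(Rational(-1, 3), Mul(v, Pow(v, 2))) = Mul(Rational(-1, 3), Pow(v, 3)))
Function('Y')(O) = Mul(Rational(-1, 3), Pow(O, 3))
Function('N')(H) = Pow(Add(-243, H), Rational(1, 2)) (Function('N')(H) = Pow(Add(H, Mul(Rational(-1, 3), Pow(9, 3))), Rational(1, 2)) = Pow(Add(H, Mul(Rational(-1, 3), 729)), Rational(1, 2)) = Pow(Add(H, -243), Rational(1, 2)) = Pow(Add(-243, H), Rational(1, 2)))
Mul(-1, Function('N')(556)) = Mul(-1, Pow(Add(-243, 556), Rational(1, 2))) = Mul(-1, Pow(313, Rational(1, 2)))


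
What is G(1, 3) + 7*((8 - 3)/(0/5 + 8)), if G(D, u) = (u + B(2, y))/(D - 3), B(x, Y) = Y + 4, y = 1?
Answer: 3/8 ≈ 0.37500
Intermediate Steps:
B(x, Y) = 4 + Y
G(D, u) = (5 + u)/(-3 + D) (G(D, u) = (u + (4 + 1))/(D - 3) = (u + 5)/(-3 + D) = (5 + u)/(-3 + D))
G(1, 3) + 7*((8 - 3)/(0/5 + 8)) = (5 + 3)/(-3 + 1) + 7*((8 - 3)/(0/5 + 8)) = 8/(-2) + 7*(5/(0*(1/5) + 8)) = -1/2*8 + 7*(5/(0 + 8)) = -4 + 7*(5/8) = -4 + 35/8 = 3/8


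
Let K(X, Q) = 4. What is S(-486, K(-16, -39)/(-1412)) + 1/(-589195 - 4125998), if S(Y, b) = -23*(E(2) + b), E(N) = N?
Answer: -76456854848/1664463129 ≈ -45.935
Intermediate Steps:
S(Y, b) = -46 - 23*b (S(Y, b) = -23*(2 + b) = -46 - 23*b)
S(-486, K(-16, -39)/(-1412)) + 1/(-589195 - 4125998) = (-46 - 92/(-1412)) + 1/(-589195 - 4125998) = (-46 - 92*(-1)/1412) + 1/(-4715193) = (-46 - 23*(-1/353)) - 1/4715193 = (-46 + 23/353) - 1/4715193 = -16215/353 - 1/4715193 = -76456854848/1664463129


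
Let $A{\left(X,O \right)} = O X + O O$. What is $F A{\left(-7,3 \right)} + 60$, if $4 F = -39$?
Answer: $177$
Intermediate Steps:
$F = - \frac{39}{4}$ ($F = \frac{1}{4} \left(-39\right) = - \frac{39}{4} \approx -9.75$)
$A{\left(X,O \right)} = O^{2} + O X$ ($A{\left(X,O \right)} = O X + O^{2} = O^{2} + O X$)
$F A{\left(-7,3 \right)} + 60 = - \frac{39 \cdot 3 \left(3 - 7\right)}{4} + 60 = - \frac{39 \cdot 3 \left(-4\right)}{4} + 60 = \left(- \frac{39}{4}\right) \left(-12\right) + 60 = 117 + 60 = 177$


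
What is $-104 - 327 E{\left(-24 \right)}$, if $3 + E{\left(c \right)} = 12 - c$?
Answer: $-10895$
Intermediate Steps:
$E{\left(c \right)} = 9 - c$ ($E{\left(c \right)} = -3 - \left(-12 + c\right) = 9 - c$)
$-104 - 327 E{\left(-24 \right)} = -104 - 327 \left(9 - -24\right) = -104 - 327 \left(9 + 24\right) = -104 - 10791 = -10895$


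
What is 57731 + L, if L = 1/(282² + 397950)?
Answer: 27565051495/477474 ≈ 57731.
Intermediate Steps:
L = 1/477474 (L = 1/(79524 + 397950) = 1/477474 ≈ 2.0944e-6)
57731 + L = 57731 + 1/477474 = 27565051495/477474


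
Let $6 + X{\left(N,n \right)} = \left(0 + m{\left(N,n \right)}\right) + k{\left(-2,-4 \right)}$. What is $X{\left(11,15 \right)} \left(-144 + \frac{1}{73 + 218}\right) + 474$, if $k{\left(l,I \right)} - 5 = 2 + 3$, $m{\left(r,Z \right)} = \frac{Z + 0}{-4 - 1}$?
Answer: $\frac{96031}{291} \approx 330.0$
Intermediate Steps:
$m{\left(r,Z \right)} = - \frac{Z}{5}$ ($m{\left(r,Z \right)} = \frac{Z}{-5} = Z \left(- \frac{1}{5}\right) = - \frac{Z}{5}$)
$k{\left(l,I \right)} = 10$ ($k{\left(l,I \right)} = 5 + \left(2 + 3\right) = 5 + 5 = 10$)
$X{\left(N,n \right)} = 4 - \frac{n}{5}$ ($X{\left(N,n \right)} = -6 + \left(\left(0 - \frac{n}{5}\right) + 10\right) = -6 - \left(-10 + \frac{n}{5}\right) = 4 - \frac{n}{5}$)
$X{\left(11,15 \right)} \left(-144 + \frac{1}{73 + 218}\right) + 474 = \left(4 - 3\right) \left(-144 + \frac{1}{73 + 218}\right) + 474 = \left(4 - 3\right) \left(-144 + \frac{1}{291}\right) + 474 = 1 \left(-144 + \frac{1}{291}\right) + 474 = 1 \left(- \frac{41903}{291}\right) + 474 = - \frac{41903}{291} + 474 = \frac{96031}{291}$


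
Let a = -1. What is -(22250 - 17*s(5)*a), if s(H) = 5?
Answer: -22335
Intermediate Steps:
-(22250 - 17*s(5)*a) = -(22250 - 17*5*(-1)) = -(22250 - 85*(-1)) = -(22250 - 1*(-85)) = -(22250 + 85) = -1*22335 = -22335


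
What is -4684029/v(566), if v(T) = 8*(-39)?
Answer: 1561343/104 ≈ 15013.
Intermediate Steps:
v(T) = -312
-4684029/v(566) = -4684029/(-312) = -4684029*(-1/312) = 1561343/104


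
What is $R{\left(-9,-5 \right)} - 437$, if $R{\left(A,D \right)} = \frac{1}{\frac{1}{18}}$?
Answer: $-419$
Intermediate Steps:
$R{\left(A,D \right)} = 18$ ($R{\left(A,D \right)} = \frac{1}{\frac{1}{18}} = 18$)
$R{\left(-9,-5 \right)} - 437 = 18 - 437 = -419$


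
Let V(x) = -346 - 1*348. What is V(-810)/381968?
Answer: -347/190984 ≈ -0.0018169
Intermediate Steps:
V(x) = -694 (V(x) = -346 - 348 = -694)
V(-810)/381968 = -694/381968 = -694*1/381968 = -347/190984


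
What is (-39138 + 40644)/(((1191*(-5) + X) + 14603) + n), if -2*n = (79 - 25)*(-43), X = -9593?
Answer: 251/36 ≈ 6.9722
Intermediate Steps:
n = 1161 (n = -(79 - 25)*(-43)/2 = -27*(-43) = -½*(-2322) = 1161)
(-39138 + 40644)/(((1191*(-5) + X) + 14603) + n) = (-39138 + 40644)/(((1191*(-5) - 9593) + 14603) + 1161) = 1506/(((-5955 - 9593) + 14603) + 1161) = 1506/((-15548 + 14603) + 1161) = 1506/(-945 + 1161) = 1506/216 = 1506*(1/216) = 251/36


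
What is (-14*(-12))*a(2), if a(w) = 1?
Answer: 168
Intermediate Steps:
(-14*(-12))*a(2) = -14*(-12)*1 = 168*1 = 168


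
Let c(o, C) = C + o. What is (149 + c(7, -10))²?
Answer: 21316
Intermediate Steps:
(149 + c(7, -10))² = (149 + (-10 + 7))² = (149 - 3)² = 146² = 21316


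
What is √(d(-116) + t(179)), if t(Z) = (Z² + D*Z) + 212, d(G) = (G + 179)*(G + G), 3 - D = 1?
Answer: √17995 ≈ 134.15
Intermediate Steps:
D = 2 (D = 3 - 1*1 = 3 - 1 = 2)
d(G) = 2*G*(179 + G) (d(G) = (179 + G)*(2*G) = 2*G*(179 + G))
t(Z) = 212 + Z² + 2*Z (t(Z) = (Z² + 2*Z) + 212 = 212 + Z² + 2*Z)
√(d(-116) + t(179)) = √(2*(-116)*(179 - 116) + (212 + 179² + 2*179)) = √(2*(-116)*63 + (212 + 32041 + 358)) = √(-14616 + 32611) = √17995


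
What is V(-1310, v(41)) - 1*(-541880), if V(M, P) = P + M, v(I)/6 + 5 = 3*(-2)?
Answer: 540504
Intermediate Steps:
v(I) = -66 (v(I) = -30 + 6*(3*(-2)) = -30 + 6*(-6) = -30 - 36 = -66)
V(M, P) = M + P
V(-1310, v(41)) - 1*(-541880) = (-1310 - 66) - 1*(-541880) = -1376 + 541880 = 540504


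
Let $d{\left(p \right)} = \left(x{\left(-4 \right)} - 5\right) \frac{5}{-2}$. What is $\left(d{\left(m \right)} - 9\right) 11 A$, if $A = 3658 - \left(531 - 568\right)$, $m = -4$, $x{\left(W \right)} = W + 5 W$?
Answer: $\frac{5161915}{2} \approx 2.581 \cdot 10^{6}$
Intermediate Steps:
$x{\left(W \right)} = 6 W$
$d{\left(p \right)} = \frac{145}{2}$ ($d{\left(p \right)} = \left(6 \left(-4\right) - 5\right) \frac{5}{-2} = \left(-24 - 5\right) 5 \left(- \frac{1}{2}\right) = \left(-29\right) \left(- \frac{5}{2}\right) = \frac{145}{2}$)
$A = 3695$ ($A = 3658 - \left(531 - 568\right) = 3658 - -37 = 3658 + 37 = 3695$)
$\left(d{\left(m \right)} - 9\right) 11 A = \left(\frac{145}{2} - 9\right) 11 \cdot 3695 = \frac{127}{2} \cdot 11 \cdot 3695 = \frac{1397}{2} \cdot 3695 = \frac{5161915}{2}$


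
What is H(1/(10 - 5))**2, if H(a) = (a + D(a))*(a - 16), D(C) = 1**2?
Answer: 224676/625 ≈ 359.48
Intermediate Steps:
D(C) = 1
H(a) = (1 + a)*(-16 + a) (H(a) = (a + 1)*(a - 16) = (1 + a)*(-16 + a))
H(1/(10 - 5))**2 = (-16 + (1/(10 - 5))**2 - 15/(10 - 5))**2 = (-16 + (1/5)**2 - 15/5)**2 = (-16 + (1/5)**2 - 15*1/5)**2 = (-16 + 1/25 - 3)**2 = (-474/25)**2 = 224676/625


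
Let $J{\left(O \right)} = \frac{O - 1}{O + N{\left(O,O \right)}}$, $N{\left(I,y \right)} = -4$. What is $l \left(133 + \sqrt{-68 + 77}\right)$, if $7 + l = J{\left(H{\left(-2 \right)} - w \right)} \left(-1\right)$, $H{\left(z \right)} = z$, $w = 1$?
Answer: $- \frac{7208}{7} \approx -1029.7$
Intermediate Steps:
$J{\left(O \right)} = \frac{-1 + O}{-4 + O}$ ($J{\left(O \right)} = \frac{O - 1}{O - 4} = \frac{-1 + O}{-4 + O}$)
$l = - \frac{53}{7}$ ($l = -7 + \frac{-1 - 3}{-4 - 3} \left(-1\right) = -7 + \frac{1}{-7} \left(-4\right) \left(-1\right) = -7 + \left(- \frac{1}{7}\right) \left(-4\right) \left(-1\right) = -7 + \frac{4}{7} \left(-1\right) = -7 - \frac{4}{7} = - \frac{53}{7} \approx -7.5714$)
$l \left(133 + \sqrt{-68 + 77}\right) = - \frac{53 \left(133 + \sqrt{-68 + 77}\right)}{7} = - \frac{53 \left(133 + \sqrt{9}\right)}{7} = - \frac{53 \left(133 + 3\right)}{7} = \left(- \frac{53}{7}\right) 136 = - \frac{7208}{7}$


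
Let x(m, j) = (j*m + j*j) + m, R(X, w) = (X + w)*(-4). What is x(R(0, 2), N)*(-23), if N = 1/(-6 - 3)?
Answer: 13225/81 ≈ 163.27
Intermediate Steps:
R(X, w) = -4*X - 4*w
N = -⅑ (N = 1/(-9) = -⅑ ≈ -0.11111)
x(m, j) = m + j² + j*m (x(m, j) = (j*m + j²) + m = (j² + j*m) + m = m + j² + j*m)
x(R(0, 2), N)*(-23) = ((-4*0 - 4*2) + (-⅑)² - (-4*0 - 4*2)/9)*(-23) = ((0 - 8) + 1/81 - (0 - 8)/9)*(-23) = (-8 + 1/81 - ⅑*(-8))*(-23) = (-8 + 1/81 + 8/9)*(-23) = -575/81*(-23) = 13225/81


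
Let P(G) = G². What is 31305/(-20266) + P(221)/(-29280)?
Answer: -953211053/296694240 ≈ -3.2128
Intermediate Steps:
31305/(-20266) + P(221)/(-29280) = 31305/(-20266) + 221²/(-29280) = 31305*(-1/20266) + 48841*(-1/29280) = -31305/20266 - 48841/29280 = -953211053/296694240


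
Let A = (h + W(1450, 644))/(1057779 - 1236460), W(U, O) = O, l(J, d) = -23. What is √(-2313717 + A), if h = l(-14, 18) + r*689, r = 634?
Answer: 2*I*√18467472224447261/178681 ≈ 1521.1*I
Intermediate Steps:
h = 436803 (h = -23 + 634*689 = -23 + 436826 = 436803)
A = -437447/178681 (A = (436803 + 644)/(1057779 - 1236460) = 437447/(-178681) = 437447*(-1/178681) = -437447/178681 ≈ -2.4482)
√(-2313717 + A) = √(-2313717 - 437447/178681) = √(-413417704724/178681) = 2*I*√18467472224447261/178681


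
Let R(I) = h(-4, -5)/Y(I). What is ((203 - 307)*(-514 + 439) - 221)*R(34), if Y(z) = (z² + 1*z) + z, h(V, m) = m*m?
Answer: 189475/1224 ≈ 154.80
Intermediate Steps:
h(V, m) = m²
Y(z) = z² + 2*z (Y(z) = (z² + z) + z = (z + z²) + z = z² + 2*z)
R(I) = 25/(I*(2 + I)) (R(I) = (-5)²/((I*(2 + I))) = 25*(1/(I*(2 + I))) = 25/(I*(2 + I)))
((203 - 307)*(-514 + 439) - 221)*R(34) = ((203 - 307)*(-514 + 439) - 221)*(25/(34*(2 + 34))) = (-104*(-75) - 221)*(25*(1/34)/36) = (7800 - 221)*(25*(1/34)*(1/36)) = 7579*(25/1224) = 189475/1224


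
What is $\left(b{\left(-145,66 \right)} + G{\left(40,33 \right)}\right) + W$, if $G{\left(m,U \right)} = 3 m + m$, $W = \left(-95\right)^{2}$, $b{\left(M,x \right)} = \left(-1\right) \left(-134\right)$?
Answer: $9319$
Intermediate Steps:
$b{\left(M,x \right)} = 134$
$W = 9025$
$G{\left(m,U \right)} = 4 m$
$\left(b{\left(-145,66 \right)} + G{\left(40,33 \right)}\right) + W = \left(134 + 4 \cdot 40\right) + 9025 = \left(134 + 160\right) + 9025 = 294 + 9025 = 9319$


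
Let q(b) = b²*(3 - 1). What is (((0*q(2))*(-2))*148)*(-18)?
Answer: 0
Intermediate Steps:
q(b) = 2*b² (q(b) = b²*2 = 2*b²)
(((0*q(2))*(-2))*148)*(-18) = (((0*(2*2²))*(-2))*148)*(-18) = (((0*(2*4))*(-2))*148)*(-18) = (((0*8)*(-2))*148)*(-18) = ((0*(-2))*148)*(-18) = (0*148)*(-18) = 0*(-18) = 0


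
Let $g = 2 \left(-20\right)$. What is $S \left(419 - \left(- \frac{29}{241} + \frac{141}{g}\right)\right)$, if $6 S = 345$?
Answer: $\frac{93708923}{3856} \approx 24302.0$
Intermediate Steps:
$S = \frac{115}{2}$ ($S = \frac{1}{6} \cdot 345 = \frac{115}{2} \approx 57.5$)
$g = -40$
$S \left(419 - \left(- \frac{29}{241} + \frac{141}{g}\right)\right) = \frac{115 \left(419 - \left(- \frac{141}{40} - \frac{29}{241}\right)\right)}{2} = \frac{115 \left(419 - - \frac{35141}{9640}\right)}{2} = \frac{115 \left(419 + \left(\frac{29}{241} + \frac{141}{40}\right)\right)}{2} = \frac{115 \left(419 + \frac{35141}{9640}\right)}{2} = \frac{115}{2} \cdot \frac{4074301}{9640} = \frac{93708923}{3856}$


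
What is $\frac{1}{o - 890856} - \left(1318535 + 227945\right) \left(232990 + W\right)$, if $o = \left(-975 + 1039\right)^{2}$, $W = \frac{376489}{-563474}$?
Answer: $- \frac{90018199944307203432137}{249833102120} \approx -3.6031 \cdot 10^{11}$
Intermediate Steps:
$W = - \frac{376489}{563474}$ ($W = 376489 \left(- \frac{1}{563474}\right) = - \frac{376489}{563474} \approx -0.66816$)
$o = 4096$ ($o = 64^{2} = 4096$)
$\frac{1}{o - 890856} - \left(1318535 + 227945\right) \left(232990 + W\right) = \frac{1}{4096 - 890856} - \left(1318535 + 227945\right) \left(232990 - \frac{376489}{563474}\right) = \frac{1}{-886760} - 1546480 \cdot \frac{131283430771}{563474} = - \frac{1}{886760} - \frac{101513600009368040}{281737} = - \frac{90018199944307203432137}{249833102120}$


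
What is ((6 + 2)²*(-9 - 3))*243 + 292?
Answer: -186332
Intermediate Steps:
((6 + 2)²*(-9 - 3))*243 + 292 = (8²*(-12))*243 + 292 = (64*(-12))*243 + 292 = -768*243 + 292 = -186624 + 292 = -186332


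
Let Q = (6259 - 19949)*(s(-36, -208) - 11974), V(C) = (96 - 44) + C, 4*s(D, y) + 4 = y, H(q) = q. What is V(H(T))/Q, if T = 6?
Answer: 29/82324815 ≈ 3.5226e-7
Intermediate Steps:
s(D, y) = -1 + y/4
V(C) = 52 + C
Q = 164649630 (Q = (6259 - 19949)*((-1 + (¼)*(-208)) - 11974) = -13690*((-1 - 52) - 11974) = -13690*(-53 - 11974) = -13690*(-12027) = 164649630)
V(H(T))/Q = (52 + 6)/164649630 = 58*(1/164649630) = 29/82324815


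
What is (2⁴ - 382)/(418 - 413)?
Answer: -366/5 ≈ -73.200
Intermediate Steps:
(2⁴ - 382)/(418 - 413) = (16 - 382)/5 = -366*⅕ = -366/5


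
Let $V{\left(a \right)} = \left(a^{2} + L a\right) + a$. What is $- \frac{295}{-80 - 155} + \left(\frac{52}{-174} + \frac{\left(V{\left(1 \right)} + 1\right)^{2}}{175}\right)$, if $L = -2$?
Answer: $\frac{688514}{715575} \approx 0.96218$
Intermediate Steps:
$V{\left(a \right)} = a^{2} - a$ ($V{\left(a \right)} = \left(a^{2} - 2 a\right) + a = a^{2} - a$)
$- \frac{295}{-80 - 155} + \left(\frac{52}{-174} + \frac{\left(V{\left(1 \right)} + 1\right)^{2}}{175}\right) = - \frac{295}{-80 - 155} + \left(\frac{52}{-174} + \frac{\left(1 \left(-1 + 1\right) + 1\right)^{2}}{175}\right) = - \frac{295}{-235} + \left(52 \left(- \frac{1}{174}\right) + \left(1 \cdot 0 + 1\right)^{2} \cdot \frac{1}{175}\right) = \left(-295\right) \left(- \frac{1}{235}\right) - \left(\frac{26}{87} - \left(0 + 1\right)^{2} \cdot \frac{1}{175}\right) = \frac{59}{47} - \left(\frac{26}{87} - 1^{2} \cdot \frac{1}{175}\right) = \frac{59}{47} + \left(- \frac{26}{87} + 1 \cdot \frac{1}{175}\right) = \frac{59}{47} + \left(- \frac{26}{87} + \frac{1}{175}\right) = \frac{59}{47} - \frac{4463}{15225} = \frac{688514}{715575}$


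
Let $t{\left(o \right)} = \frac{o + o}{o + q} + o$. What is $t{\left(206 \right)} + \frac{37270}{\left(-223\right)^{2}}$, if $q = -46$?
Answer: $\frac{416379847}{1989160} \approx 209.32$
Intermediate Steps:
$t{\left(o \right)} = o + \frac{2 o}{-46 + o}$ ($t{\left(o \right)} = \frac{o + o}{o - 46} + o = \frac{2 o}{-46 + o} + o = o + \frac{2 o}{-46 + o}$)
$t{\left(206 \right)} + \frac{37270}{\left(-223\right)^{2}} = \frac{206 \left(-44 + 206\right)}{-46 + 206} + \frac{37270}{\left(-223\right)^{2}} = 206 \cdot \frac{1}{160} \cdot 162 + \frac{37270}{49729} = 206 \cdot \frac{1}{160} \cdot 162 + 37270 \cdot \frac{1}{49729} = \frac{8343}{40} + \frac{37270}{49729} = \frac{416379847}{1989160}$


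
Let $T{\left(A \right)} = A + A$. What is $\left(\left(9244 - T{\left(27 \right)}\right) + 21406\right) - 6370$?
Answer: $24226$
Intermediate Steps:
$T{\left(A \right)} = 2 A$
$\left(\left(9244 - T{\left(27 \right)}\right) + 21406\right) - 6370 = \left(\left(9244 - 2 \cdot 27\right) + 21406\right) - 6370 = \left(\left(9244 - 54\right) + 21406\right) + \left(-9627 + 3257\right) = \left(\left(9244 - 54\right) + 21406\right) - 6370 = \left(9190 + 21406\right) - 6370 = 30596 - 6370 = 24226$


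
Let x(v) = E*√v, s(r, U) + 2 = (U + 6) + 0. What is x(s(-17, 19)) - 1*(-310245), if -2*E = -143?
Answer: 310245 + 143*√23/2 ≈ 3.1059e+5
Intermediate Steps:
E = 143/2 (E = -½*(-143) = 143/2 ≈ 71.500)
s(r, U) = 4 + U (s(r, U) = -2 + ((U + 6) + 0) = -2 + ((6 + U) + 0) = -2 + (6 + U) = 4 + U)
x(v) = 143*√v/2
x(s(-17, 19)) - 1*(-310245) = 143*√(4 + 19)/2 - 1*(-310245) = 143*√23/2 + 310245 = 310245 + 143*√23/2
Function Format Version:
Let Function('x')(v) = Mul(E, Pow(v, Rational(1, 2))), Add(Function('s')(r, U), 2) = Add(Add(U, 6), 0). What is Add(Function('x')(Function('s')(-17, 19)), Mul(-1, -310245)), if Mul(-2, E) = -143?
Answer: Add(310245, Mul(Rational(143, 2), Pow(23, Rational(1, 2)))) ≈ 3.1059e+5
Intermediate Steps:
E = Rational(143, 2) (E = Mul(Rational(-1, 2), -143) = Rational(143, 2) ≈ 71.500)
Function('s')(r, U) = Add(4, U) (Function('s')(r, U) = Add(-2, Add(Add(U, 6), 0)) = Add(-2, Add(Add(6, U), 0)) = Add(-2, Add(6, U)) = Add(4, U))
Function('x')(v) = Mul(Rational(143, 2), Pow(v, Rational(1, 2)))
Add(Function('x')(Function('s')(-17, 19)), Mul(-1, -310245)) = Add(Mul(Rational(143, 2), Pow(Add(4, 19), Rational(1, 2))), Mul(-1, -310245)) = Add(Mul(Rational(143, 2), Pow(23, Rational(1, 2))), 310245) = Add(310245, Mul(Rational(143, 2), Pow(23, Rational(1, 2))))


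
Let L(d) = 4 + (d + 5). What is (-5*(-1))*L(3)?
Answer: 60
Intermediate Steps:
L(d) = 9 + d (L(d) = 4 + (5 + d) = 9 + d)
(-5*(-1))*L(3) = (-5*(-1))*(9 + 3) = 5*12 = 60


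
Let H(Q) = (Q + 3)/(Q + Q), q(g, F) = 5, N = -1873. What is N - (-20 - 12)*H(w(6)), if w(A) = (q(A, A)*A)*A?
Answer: -27851/15 ≈ -1856.7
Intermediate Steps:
w(A) = 5*A² (w(A) = (5*A)*A = 5*A²)
H(Q) = (3 + Q)/(2*Q) (H(Q) = (3 + Q)/((2*Q)) = (3 + Q)*(1/(2*Q)) = (3 + Q)/(2*Q))
N - (-20 - 12)*H(w(6)) = -1873 - (-20 - 12)*(3 + 5*6²)/(2*((5*6²))) = -1873 - (-32)*(3 + 5*36)/(2*((5*36))) = -1873 - (-32)*(½)*(3 + 180)/180 = -1873 - (-32)*(½)*(1/180)*183 = -1873 - (-32)*61/120 = -1873 - 1*(-244/15) = -1873 + 244/15 = -27851/15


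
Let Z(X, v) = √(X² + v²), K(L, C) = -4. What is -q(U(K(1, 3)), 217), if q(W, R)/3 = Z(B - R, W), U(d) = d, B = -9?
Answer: -6*√12773 ≈ -678.11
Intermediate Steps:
q(W, R) = 3*√(W² + (-9 - R)²) (q(W, R) = 3*√((-9 - R)² + W²) = 3*√(W² + (-9 - R)²))
-q(U(K(1, 3)), 217) = -3*√((-4)² + (9 + 217)²) = -3*√(16 + 226²) = -3*√(16 + 51076) = -3*√51092 = -3*2*√12773 = -6*√12773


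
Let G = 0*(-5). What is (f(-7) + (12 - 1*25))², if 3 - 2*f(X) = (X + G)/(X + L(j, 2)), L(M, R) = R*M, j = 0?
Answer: 144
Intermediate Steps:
L(M, R) = M*R
G = 0
f(X) = 1 (f(X) = 3/2 - (X + 0)/(2*(X + 0*2)) = 3/2 - X/(2*(X + 0)) = 3/2 - X/(2*X) = 3/2 - ½*1 = 3/2 - ½ = 1)
(f(-7) + (12 - 1*25))² = (1 + (12 - 1*25))² = (1 + (12 - 25))² = (1 - 13)² = (-12)² = 144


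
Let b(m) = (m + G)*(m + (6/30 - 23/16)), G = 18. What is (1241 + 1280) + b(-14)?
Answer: 49201/20 ≈ 2460.1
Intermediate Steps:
b(m) = (18 + m)*(-99/80 + m) (b(m) = (m + 18)*(m + (6/30 - 23/16)) = (18 + m)*(m + (6*(1/30) - 23*1/16)) = (18 + m)*(m + (⅕ - 23/16)) = (18 + m)*(m - 99/80) = (18 + m)*(-99/80 + m))
(1241 + 1280) + b(-14) = (1241 + 1280) + (-891/40 + (-14)² + (1341/80)*(-14)) = 2521 + (-891/40 + 196 - 9387/40) = 2521 - 1219/20 = 49201/20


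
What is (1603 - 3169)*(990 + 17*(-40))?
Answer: -485460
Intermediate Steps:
(1603 - 3169)*(990 + 17*(-40)) = -1566*(990 - 680) = -1566*310 = -485460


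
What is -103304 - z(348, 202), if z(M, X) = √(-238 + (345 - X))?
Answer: -103304 - I*√95 ≈ -1.033e+5 - 9.7468*I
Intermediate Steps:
z(M, X) = √(107 - X)
-103304 - z(348, 202) = -103304 - √(107 - 1*202) = -103304 - √(107 - 202) = -103304 - √(-95) = -103304 - I*√95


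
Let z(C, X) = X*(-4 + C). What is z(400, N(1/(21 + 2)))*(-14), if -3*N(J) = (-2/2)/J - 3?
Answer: -48048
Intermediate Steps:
N(J) = 1 + 1/(3*J) (N(J) = -((-2/2)/J - 3)/3 = -((-2*½)/J - 3)/3 = -(-1/J - 3)/3 = -(-3 - 1/J)/3 = 1 + 1/(3*J))
z(400, N(1/(21 + 2)))*(-14) = (((⅓ + 1/(21 + 2))/(1/(21 + 2)))*(-4 + 400))*(-14) = (((⅓ + 1/23)/(1/23))*396)*(-14) = ((23*(26/69))*396)*(-14) = ((26/3)*396)*(-14) = 3432*(-14) = -48048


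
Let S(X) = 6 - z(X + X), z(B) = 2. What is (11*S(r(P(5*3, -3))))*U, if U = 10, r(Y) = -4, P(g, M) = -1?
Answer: 440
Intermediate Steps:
S(X) = 4 (S(X) = 6 - 1*2 = 6 - 2 = 4)
(11*S(r(P(5*3, -3))))*U = (11*4)*10 = 44*10 = 440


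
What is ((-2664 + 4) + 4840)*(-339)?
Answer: -739020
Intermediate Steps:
((-2664 + 4) + 4840)*(-339) = (-2660 + 4840)*(-339) = 2180*(-339) = -739020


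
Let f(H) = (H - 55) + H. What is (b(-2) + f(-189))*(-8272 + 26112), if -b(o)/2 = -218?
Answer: 53520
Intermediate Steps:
f(H) = -55 + 2*H (f(H) = (-55 + H) + H = -55 + 2*H)
b(o) = 436 (b(o) = -2*(-218) = 436)
(b(-2) + f(-189))*(-8272 + 26112) = (436 + (-55 + 2*(-189)))*(-8272 + 26112) = (436 + (-55 - 378))*17840 = (436 - 433)*17840 = 3*17840 = 53520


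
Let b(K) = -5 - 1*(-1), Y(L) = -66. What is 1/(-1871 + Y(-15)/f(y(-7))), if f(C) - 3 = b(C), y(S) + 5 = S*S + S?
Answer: -1/1805 ≈ -0.00055402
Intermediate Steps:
b(K) = -4 (b(K) = -5 + 1 = -4)
y(S) = -5 + S + S² (y(S) = -5 + (S*S + S) = -5 + (S² + S) = -5 + (S + S²) = -5 + S + S²)
f(C) = -1 (f(C) = 3 - 4 = -1)
1/(-1871 + Y(-15)/f(y(-7))) = 1/(-1871 - 66/(-1)) = 1/(-1871 - 66*(-1)) = 1/(-1871 + 66) = 1/(-1805) = -1/1805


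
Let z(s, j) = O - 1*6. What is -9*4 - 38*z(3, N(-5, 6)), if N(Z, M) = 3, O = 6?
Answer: -36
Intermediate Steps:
z(s, j) = 0 (z(s, j) = 6 - 1*6 = 6 - 6 = 0)
-9*4 - 38*z(3, N(-5, 6)) = -9*4 - 38*0 = -36 + 0 = -36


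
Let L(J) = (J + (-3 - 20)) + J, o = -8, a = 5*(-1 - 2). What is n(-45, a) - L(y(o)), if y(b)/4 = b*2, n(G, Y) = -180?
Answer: -29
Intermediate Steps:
a = -15 (a = 5*(-3) = -15)
y(b) = 8*b (y(b) = 4*(b*2) = 4*(2*b) = 8*b)
L(J) = -23 + 2*J (L(J) = (J - 23) + J = (-23 + J) + J = -23 + 2*J)
n(-45, a) - L(y(o)) = -180 - (-23 + 2*(8*(-8))) = -180 - (-23 + 2*(-64)) = -180 - (-23 - 128) = -180 - 1*(-151) = -180 + 151 = -29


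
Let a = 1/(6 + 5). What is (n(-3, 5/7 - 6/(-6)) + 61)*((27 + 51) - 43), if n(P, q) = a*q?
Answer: 23545/11 ≈ 2140.5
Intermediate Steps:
a = 1/11 ≈ 0.090909
n(P, q) = q/11
(n(-3, 5/7 - 6/(-6)) + 61)*((27 + 51) - 43) = ((5/7 - 6/(-6))/11 + 61)*((27 + 51) - 43) = ((5*(⅐) - 6*(-⅙))/11 + 61)*(78 - 43) = ((5/7 + 1)/11 + 61)*35 = ((1/11)*(12/7) + 61)*35 = (12/77 + 61)*35 = (4709/77)*35 = 23545/11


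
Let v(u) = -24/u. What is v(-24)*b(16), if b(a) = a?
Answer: 16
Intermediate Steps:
v(-24)*b(16) = -24/(-24)*16 = -24*(-1/24)*16 = 1*16 = 16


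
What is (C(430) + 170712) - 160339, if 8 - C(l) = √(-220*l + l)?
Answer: 10381 - I*√94170 ≈ 10381.0 - 306.87*I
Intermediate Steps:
C(l) = 8 - √219*√(-l) (C(l) = 8 - √(-220*l + l) = 8 - √(-219*l) = 8 - √219*√(-l))
(C(430) + 170712) - 160339 = ((8 - √219*√(-1*430)) + 170712) - 160339 = ((8 - √219*√(-430)) + 170712) - 160339 = ((8 - √219*I*√430) + 170712) - 160339 = ((8 - I*√94170) + 170712) - 160339 = (170720 - I*√94170) - 160339 = 10381 - I*√94170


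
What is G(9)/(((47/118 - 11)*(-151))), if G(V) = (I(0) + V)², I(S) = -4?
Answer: 2950/188901 ≈ 0.015617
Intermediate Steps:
G(V) = (-4 + V)²
G(9)/(((47/118 - 11)*(-151))) = (-4 + 9)²/(((47/118 - 11)*(-151))) = 5²/(((47*(1/118) - 11)*(-151))) = 25/(((47/118 - 11)*(-151))) = 25/((-1251/118*(-151))) = 25/(188901/118) = 25*(118/188901) = 2950/188901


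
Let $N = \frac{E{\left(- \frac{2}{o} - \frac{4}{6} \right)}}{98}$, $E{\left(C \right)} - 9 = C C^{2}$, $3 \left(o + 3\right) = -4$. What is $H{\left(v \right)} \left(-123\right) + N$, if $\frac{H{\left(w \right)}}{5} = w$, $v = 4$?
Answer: $- \frac{14300091161}{5813262} \approx -2459.9$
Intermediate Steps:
$o = - \frac{13}{3}$ ($o = -3 + \frac{1}{3} \left(-4\right) = -3 - \frac{4}{3} = - \frac{13}{3} \approx -4.3333$)
$H{\left(w \right)} = 5 w$
$E{\left(C \right)} = 9 + C^{3}$ ($E{\left(C \right)} = 9 + C C^{2} = 9 + C^{3}$)
$N = \frac{533359}{5813262}$ ($N = \frac{9 + \left(- \frac{2}{- \frac{13}{3}} - \frac{4}{6}\right)^{3}}{98} = \left(9 + \left(\left(-2\right) \left(- \frac{3}{13}\right) - \frac{2}{3}\right)^{3}\right) \frac{1}{98} = \left(9 + \left(\frac{6}{13} - \frac{2}{3}\right)^{3}\right) \frac{1}{98} = \left(9 + \left(- \frac{8}{39}\right)^{3}\right) \frac{1}{98} = \left(9 - \frac{512}{59319}\right) \frac{1}{98} = \frac{533359}{59319} \cdot \frac{1}{98} = \frac{533359}{5813262} \approx 0.091749$)
$H{\left(v \right)} \left(-123\right) + N = 5 \cdot 4 \left(-123\right) + \frac{533359}{5813262} = 20 \left(-123\right) + \frac{533359}{5813262} = -2460 + \frac{533359}{5813262} = - \frac{14300091161}{5813262}$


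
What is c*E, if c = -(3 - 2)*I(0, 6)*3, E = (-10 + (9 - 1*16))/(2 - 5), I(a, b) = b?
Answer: -102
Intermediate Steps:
E = 17/3 (E = (-10 + (9 - 16))/(-3) = (-10 - 7)*(-⅓) = -17*(-⅓) = 17/3 ≈ 5.6667)
c = -18 (c = -(3 - 2)*6*3 = -6*3 = -18)
c*E = -18*17/3 = -102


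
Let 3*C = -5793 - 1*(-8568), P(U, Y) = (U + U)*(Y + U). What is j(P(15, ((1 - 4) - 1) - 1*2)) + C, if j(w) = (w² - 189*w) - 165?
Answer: 22630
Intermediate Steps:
P(U, Y) = 2*U*(U + Y) (P(U, Y) = (2*U)*(U + Y) = 2*U*(U + Y))
j(w) = -165 + w² - 189*w
C = 925 (C = (-5793 - 1*(-8568))/3 = (-5793 + 8568)/3 = (⅓)*2775 = 925)
j(P(15, ((1 - 4) - 1) - 1*2)) + C = (-165 + (2*15*(15 + (((1 - 4) - 1) - 1*2)))² - 378*15*(15 + (((1 - 4) - 1) - 1*2))) + 925 = (-165 + (2*15*(15 + ((-3 - 1) - 2)))² - 378*15*(15 + ((-3 - 1) - 2))) + 925 = (-165 + (2*15*(15 + (-4 - 2)))² - 378*15*(15 + (-4 - 2))) + 925 = (-165 + (2*15*(15 - 6))² - 378*15*(15 - 6)) + 925 = (-165 + (2*15*9)² - 378*15*9) + 925 = (-165 + 270² - 189*270) + 925 = (-165 + 72900 - 51030) + 925 = 21705 + 925 = 22630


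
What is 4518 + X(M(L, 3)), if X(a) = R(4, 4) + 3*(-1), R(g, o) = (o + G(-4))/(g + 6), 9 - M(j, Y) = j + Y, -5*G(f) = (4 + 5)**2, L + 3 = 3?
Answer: 225689/50 ≈ 4513.8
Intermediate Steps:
L = 0 (L = -3 + 3 = 0)
G(f) = -81/5 (G(f) = -(4 + 5)**2/5 = -1/5*9**2 = -1/5*81 = -81/5)
M(j, Y) = 9 - Y - j (M(j, Y) = 9 - (j + Y) = 9 - (Y + j) = 9 + (-Y - j) = 9 - Y - j)
R(g, o) = (-81/5 + o)/(6 + g) (R(g, o) = (o - 81/5)/(g + 6) = (-81/5 + o)/(6 + g))
X(a) = -211/50 (X(a) = (-81/5 + 4)/(6 + 4) + 3*(-1) = -61/5/10 - 3 = (1/10)*(-61/5) - 3 = -61/50 - 3 = -211/50)
4518 + X(M(L, 3)) = 4518 - 211/50 = 225689/50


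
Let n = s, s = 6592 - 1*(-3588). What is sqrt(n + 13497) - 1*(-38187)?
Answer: 38187 + sqrt(23677) ≈ 38341.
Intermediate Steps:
s = 10180 (s = 6592 + 3588 = 10180)
n = 10180
sqrt(n + 13497) - 1*(-38187) = sqrt(10180 + 13497) - 1*(-38187) = sqrt(23677) + 38187 = 38187 + sqrt(23677)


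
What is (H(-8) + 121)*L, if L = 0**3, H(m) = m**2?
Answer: 0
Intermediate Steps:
L = 0
(H(-8) + 121)*L = ((-8)**2 + 121)*0 = (64 + 121)*0 = 185*0 = 0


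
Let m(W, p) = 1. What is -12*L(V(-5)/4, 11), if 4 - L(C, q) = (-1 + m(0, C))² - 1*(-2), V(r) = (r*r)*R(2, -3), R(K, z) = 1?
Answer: -24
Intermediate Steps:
V(r) = r² (V(r) = (r*r)*1 = r²*1 = r²)
L(C, q) = 2 (L(C, q) = 4 - ((-1 + 1)² - 1*(-2)) = 4 - (0² + 2) = 4 - (0 + 2) = 4 - 1*2 = 4 - 2 = 2)
-12*L(V(-5)/4, 11) = -12*2 = -24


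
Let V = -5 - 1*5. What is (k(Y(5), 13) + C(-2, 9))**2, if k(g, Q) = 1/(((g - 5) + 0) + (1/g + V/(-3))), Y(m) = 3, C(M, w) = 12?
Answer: 3969/25 ≈ 158.76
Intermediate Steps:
V = -10 (V = -5 - 5 = -10)
k(g, Q) = 1/(-5/3 + g + 1/g) (k(g, Q) = 1/(((g - 5) + 0) + (1/g - 10/(-3))) = 1/(((-5 + g) + 0) + (1/g - 10*(-1/3))) = 1/((-5 + g) + (1/g + 10/3)) = 1/((-5 + g) + (10/3 + 1/g)) = 1/(-5/3 + g + 1/g))
(k(Y(5), 13) + C(-2, 9))**2 = (3*3/(3 - 5*3 + 3*3**2) + 12)**2 = (3*3/(3 - 15 + 3*9) + 12)**2 = (3*3/(3 - 15 + 27) + 12)**2 = (3*3/15 + 12)**2 = (3*3*(1/15) + 12)**2 = (3/5 + 12)**2 = (63/5)**2 = 3969/25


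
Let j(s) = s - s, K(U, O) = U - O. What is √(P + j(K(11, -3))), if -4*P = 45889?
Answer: I*√45889/2 ≈ 107.11*I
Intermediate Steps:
P = -45889/4 (P = -¼*45889 = -45889/4 ≈ -11472.)
j(s) = 0
√(P + j(K(11, -3))) = √(-45889/4 + 0) = √(-45889/4) = I*√45889/2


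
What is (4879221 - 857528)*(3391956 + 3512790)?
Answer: 27768768654978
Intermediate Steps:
(4879221 - 857528)*(3391956 + 3512790) = 4021693*6904746 = 27768768654978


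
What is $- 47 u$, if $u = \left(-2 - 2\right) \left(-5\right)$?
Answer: $-940$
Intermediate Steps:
$u = 20$ ($u = \left(-2 - 2\right) \left(-5\right) = \left(-4\right) \left(-5\right) = 20$)
$- 47 u = \left(-47\right) 20 = -940$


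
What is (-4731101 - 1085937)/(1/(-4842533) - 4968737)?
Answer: 14084599238627/12030636445411 ≈ 1.1707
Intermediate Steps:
(-4731101 - 1085937)/(1/(-4842533) - 4968737) = -5817038/(-1/4842533 - 4968737) = -5817038/(-24061272890822/4842533) = -5817038*(-4842533/24061272890822) = 14084599238627/12030636445411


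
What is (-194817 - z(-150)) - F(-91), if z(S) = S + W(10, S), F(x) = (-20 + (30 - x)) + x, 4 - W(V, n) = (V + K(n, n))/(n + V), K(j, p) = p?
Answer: -194680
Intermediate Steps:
W(V, n) = 3 (W(V, n) = 4 - (V + n)/(n + V) = 4 - (V + n)/(V + n) = 4 - 1*1 = 4 - 1 = 3)
F(x) = 10 (F(x) = (10 - x) + x = 10)
z(S) = 3 + S (z(S) = S + 3 = 3 + S)
(-194817 - z(-150)) - F(-91) = (-194817 - (3 - 150)) - 1*10 = (-194817 - 1*(-147)) - 10 = (-194817 + 147) - 10 = -194670 - 10 = -194680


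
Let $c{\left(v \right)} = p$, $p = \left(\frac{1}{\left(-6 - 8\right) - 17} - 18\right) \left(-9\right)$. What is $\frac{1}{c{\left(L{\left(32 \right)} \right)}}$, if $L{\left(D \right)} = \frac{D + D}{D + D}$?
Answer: $\frac{31}{5031} \approx 0.0061618$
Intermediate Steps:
$L{\left(D \right)} = 1$ ($L{\left(D \right)} = \frac{2 D}{2 D} = 2 D \frac{1}{2 D} = 1$)
$p = \frac{5031}{31}$ ($p = \left(\frac{1}{\left(-6 - 8\right) - 17} - 18\right) \left(-9\right) = \left(\frac{1}{-14 - 17} - 18\right) \left(-9\right) = \left(\frac{1}{-31} - 18\right) \left(-9\right) = \left(- \frac{1}{31} - 18\right) \left(-9\right) = \left(- \frac{559}{31}\right) \left(-9\right) = \frac{5031}{31} \approx 162.29$)
$c{\left(v \right)} = \frac{5031}{31}$
$\frac{1}{c{\left(L{\left(32 \right)} \right)}} = \frac{1}{\frac{5031}{31}} = \frac{31}{5031}$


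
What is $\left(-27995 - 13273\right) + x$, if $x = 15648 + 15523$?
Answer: $-10097$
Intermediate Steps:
$x = 31171$
$\left(-27995 - 13273\right) + x = \left(-27995 - 13273\right) + 31171 = -41268 + 31171 = -10097$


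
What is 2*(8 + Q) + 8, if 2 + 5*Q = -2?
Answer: 112/5 ≈ 22.400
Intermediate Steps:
Q = -⅘ (Q = -⅖ + (⅕)*(-2) = -⅖ - ⅖ = -⅘ ≈ -0.80000)
2*(8 + Q) + 8 = 2*(8 - ⅘) + 8 = 2*(36/5) + 8 = 72/5 + 8 = 112/5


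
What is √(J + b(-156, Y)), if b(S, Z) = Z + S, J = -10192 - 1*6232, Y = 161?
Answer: I*√16419 ≈ 128.14*I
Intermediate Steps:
J = -16424 (J = -10192 - 6232 = -16424)
b(S, Z) = S + Z
√(J + b(-156, Y)) = √(-16424 + (-156 + 161)) = √(-16424 + 5) = √(-16419) = I*√16419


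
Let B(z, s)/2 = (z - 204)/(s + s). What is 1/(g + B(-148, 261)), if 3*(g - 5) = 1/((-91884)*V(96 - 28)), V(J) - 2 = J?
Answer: 62174840/227021539 ≈ 0.27387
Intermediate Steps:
V(J) = 2 + J
g = 96478199/19295640 (g = 5 + (1/((-91884)*(2 + (96 - 28))))/3 = 5 + (-1/(91884*(2 + 68)))/3 = 5 + (-1/91884/70)/3 = 5 + (-1/91884*1/70)/3 = 5 + (1/3)*(-1/6431880) = 5 - 1/19295640 = 96478199/19295640 ≈ 5.0000)
B(z, s) = (-204 + z)/s (B(z, s) = 2*((z - 204)/(s + s)) = 2*((-204 + z)/((2*s))) = 2*((-204 + z)*(1/(2*s))) = 2*((-204 + z)/(2*s)) = (-204 + z)/s)
1/(g + B(-148, 261)) = 1/(96478199/19295640 + (-204 - 148)/261) = 1/(96478199/19295640 + (1/261)*(-352)) = 1/(96478199/19295640 - 352/261) = 1/(227021539/62174840) = 62174840/227021539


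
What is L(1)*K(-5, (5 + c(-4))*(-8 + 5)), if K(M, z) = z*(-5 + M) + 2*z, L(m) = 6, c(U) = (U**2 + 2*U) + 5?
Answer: 2592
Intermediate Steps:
c(U) = 5 + U**2 + 2*U
K(M, z) = 2*z + z*(-5 + M)
L(1)*K(-5, (5 + c(-4))*(-8 + 5)) = 6*(((5 + (5 + (-4)**2 + 2*(-4)))*(-8 + 5))*(-3 - 5)) = 6*(((5 + (5 + 16 - 8))*(-3))*(-8)) = 6*(((5 + 13)*(-3))*(-8)) = 6*((18*(-3))*(-8)) = 6*(-54*(-8)) = 6*432 = 2592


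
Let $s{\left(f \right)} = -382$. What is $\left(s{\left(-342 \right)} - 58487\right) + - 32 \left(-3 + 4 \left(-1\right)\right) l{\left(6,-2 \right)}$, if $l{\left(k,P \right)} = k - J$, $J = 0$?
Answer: $-57525$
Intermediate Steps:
$l{\left(k,P \right)} = k$ ($l{\left(k,P \right)} = k - 0 = k + 0 = k$)
$\left(s{\left(-342 \right)} - 58487\right) + - 32 \left(-3 + 4 \left(-1\right)\right) l{\left(6,-2 \right)} = \left(-382 - 58487\right) + - 32 \left(-3 + 4 \left(-1\right)\right) 6 = -58869 + - 32 \left(-3 - 4\right) 6 = -58869 + \left(-32\right) \left(-7\right) 6 = -58869 + 224 \cdot 6 = -58869 + 1344 = -57525$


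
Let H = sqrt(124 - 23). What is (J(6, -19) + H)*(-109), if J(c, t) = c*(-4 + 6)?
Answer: -1308 - 109*sqrt(101) ≈ -2403.4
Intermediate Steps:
J(c, t) = 2*c (J(c, t) = c*2 = 2*c)
H = sqrt(101) ≈ 10.050
(J(6, -19) + H)*(-109) = (2*6 + sqrt(101))*(-109) = (12 + sqrt(101))*(-109) = -1308 - 109*sqrt(101)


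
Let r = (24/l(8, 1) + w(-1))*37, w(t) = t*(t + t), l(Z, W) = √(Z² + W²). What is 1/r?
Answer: -65/5846 + 6*√65/2923 ≈ 0.0054306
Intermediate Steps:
l(Z, W) = √(W² + Z²)
w(t) = 2*t² (w(t) = t*(2*t) = 2*t²)
r = 74 + 888*√65/65 (r = (24/(√(1² + 8²)) + 2*(-1)²)*37 = (24/(√(1 + 64)) + 2*1)*37 = (24/(√65) + 2)*37 = (24*(√65/65) + 2)*37 = (24*√65/65 + 2)*37 = (2 + 24*√65/65)*37 = 74 + 888*√65/65 ≈ 184.14)
1/r = 1/(74 + 888*√65/65)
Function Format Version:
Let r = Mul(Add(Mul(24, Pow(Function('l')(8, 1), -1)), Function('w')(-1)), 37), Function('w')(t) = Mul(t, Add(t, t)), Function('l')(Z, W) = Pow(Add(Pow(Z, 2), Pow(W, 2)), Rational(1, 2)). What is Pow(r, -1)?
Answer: Add(Rational(-65, 5846), Mul(Rational(6, 2923), Pow(65, Rational(1, 2)))) ≈ 0.0054306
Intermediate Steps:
Function('l')(Z, W) = Pow(Add(Pow(W, 2), Pow(Z, 2)), Rational(1, 2))
Function('w')(t) = Mul(2, Pow(t, 2)) (Function('w')(t) = Mul(t, Mul(2, t)) = Mul(2, Pow(t, 2)))
r = Add(74, Mul(Rational(888, 65), Pow(65, Rational(1, 2)))) (r = Mul(Add(Mul(24, Pow(Pow(Add(Pow(1, 2), Pow(8, 2)), Rational(1, 2)), -1)), Mul(2, Pow(-1, 2))), 37) = Mul(Add(Mul(24, Pow(Pow(Add(1, 64), Rational(1, 2)), -1)), Mul(2, 1)), 37) = Mul(Add(Mul(24, Pow(Pow(65, Rational(1, 2)), -1)), 2), 37) = Mul(Add(Mul(24, Mul(Rational(1, 65), Pow(65, Rational(1, 2)))), 2), 37) = Mul(Add(Mul(Rational(24, 65), Pow(65, Rational(1, 2))), 2), 37) = Mul(Add(2, Mul(Rational(24, 65), Pow(65, Rational(1, 2)))), 37) = Add(74, Mul(Rational(888, 65), Pow(65, Rational(1, 2)))) ≈ 184.14)
Pow(r, -1) = Pow(Add(74, Mul(Rational(888, 65), Pow(65, Rational(1, 2)))), -1)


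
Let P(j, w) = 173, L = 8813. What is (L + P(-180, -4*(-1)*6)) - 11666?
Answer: -2680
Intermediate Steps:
(L + P(-180, -4*(-1)*6)) - 11666 = (8813 + 173) - 11666 = 8986 - 11666 = -2680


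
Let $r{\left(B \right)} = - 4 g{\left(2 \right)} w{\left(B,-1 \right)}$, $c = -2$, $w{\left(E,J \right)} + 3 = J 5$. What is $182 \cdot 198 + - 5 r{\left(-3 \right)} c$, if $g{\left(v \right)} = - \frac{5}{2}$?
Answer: $35236$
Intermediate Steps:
$w{\left(E,J \right)} = -3 + 5 J$ ($w{\left(E,J \right)} = -3 + J 5 = -3 + 5 J$)
$g{\left(v \right)} = - \frac{5}{2}$ ($g{\left(v \right)} = \left(-5\right) \frac{1}{2} = - \frac{5}{2}$)
$r{\left(B \right)} = -80$ ($r{\left(B \right)} = \left(-4\right) \left(- \frac{5}{2}\right) \left(-3 + 5 \left(-1\right)\right) = 10 \left(-3 - 5\right) = 10 \left(-8\right) = -80$)
$182 \cdot 198 + - 5 r{\left(-3 \right)} c = 182 \cdot 198 + \left(-5\right) \left(-80\right) \left(-2\right) = 36036 + 400 \left(-2\right) = 36036 - 800 = 35236$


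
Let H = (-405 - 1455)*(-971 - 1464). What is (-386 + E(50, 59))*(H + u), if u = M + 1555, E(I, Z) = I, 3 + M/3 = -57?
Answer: -1522239600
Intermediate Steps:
M = -180 (M = -9 + 3*(-57) = -9 - 171 = -180)
H = 4529100 (H = -1860*(-2435) = 4529100)
u = 1375 (u = -180 + 1555 = 1375)
(-386 + E(50, 59))*(H + u) = (-386 + 50)*(4529100 + 1375) = -336*4530475 = -1522239600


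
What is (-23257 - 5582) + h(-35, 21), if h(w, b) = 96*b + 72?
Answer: -26751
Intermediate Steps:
h(w, b) = 72 + 96*b
(-23257 - 5582) + h(-35, 21) = (-23257 - 5582) + (72 + 96*21) = -28839 + (72 + 2016) = -28839 + 2088 = -26751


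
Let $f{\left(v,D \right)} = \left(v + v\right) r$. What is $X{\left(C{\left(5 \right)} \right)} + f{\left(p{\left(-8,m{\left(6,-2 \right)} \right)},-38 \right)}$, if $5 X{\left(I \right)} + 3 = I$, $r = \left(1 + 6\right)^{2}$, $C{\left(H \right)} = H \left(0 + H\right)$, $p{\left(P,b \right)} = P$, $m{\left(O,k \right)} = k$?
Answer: $- \frac{3898}{5} \approx -779.6$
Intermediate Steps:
$C{\left(H \right)} = H^{2}$ ($C{\left(H \right)} = H H = H^{2}$)
$r = 49$ ($r = 7^{2} = 49$)
$X{\left(I \right)} = - \frac{3}{5} + \frac{I}{5}$
$f{\left(v,D \right)} = 98 v$ ($f{\left(v,D \right)} = \left(v + v\right) 49 = 2 v 49 = 98 v$)
$X{\left(C{\left(5 \right)} \right)} + f{\left(p{\left(-8,m{\left(6,-2 \right)} \right)},-38 \right)} = \left(- \frac{3}{5} + \frac{5^{2}}{5}\right) + 98 \left(-8\right) = \left(- \frac{3}{5} + \frac{1}{5} \cdot 25\right) - 784 = \left(- \frac{3}{5} + 5\right) - 784 = \frac{22}{5} - 784 = - \frac{3898}{5}$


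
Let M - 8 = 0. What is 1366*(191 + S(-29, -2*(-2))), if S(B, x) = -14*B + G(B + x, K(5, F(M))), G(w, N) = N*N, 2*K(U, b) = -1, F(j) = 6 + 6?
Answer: 1631687/2 ≈ 8.1584e+5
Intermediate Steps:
M = 8 (M = 8 + 0 = 8)
F(j) = 12
K(U, b) = -1/2 (K(U, b) = (1/2)*(-1) = -1/2)
G(w, N) = N**2
S(B, x) = 1/4 - 14*B (S(B, x) = -14*B + (-1/2)**2 = -14*B + 1/4 = 1/4 - 14*B)
1366*(191 + S(-29, -2*(-2))) = 1366*(191 + (1/4 - 14*(-29))) = 1366*(191 + (1/4 + 406)) = 1366*(191 + 1625/4) = 1366*(2389/4) = 1631687/2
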